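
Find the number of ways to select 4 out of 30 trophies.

C(30,4) = 30!/(4! x 26!).

Final answer: \binom{30}{4} = 27405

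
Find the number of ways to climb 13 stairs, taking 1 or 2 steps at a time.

Condition on the final move: it is a 1-step (f(n-1) ways to get there) or a 2-step (f(n-2) ways), so f(n) = f(n-1) + f(n-2), with f(1)=1, f(2)=2.
Computing successive values: f(1)=1, f(2)=2, f(3)=3, f(4)=5, f(5)=8, f(6)=13, f(7)=21, f(8)=34, f(9)=55, f(10)=89, f(11)=144, f(12)=233, f(13)=377.

Final answer: 377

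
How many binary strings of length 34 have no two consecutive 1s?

A valid string ends in 0 (append to any length-(n-1) valid string) or in 01 (append to any length-(n-2) valid string), so a(n) = a(n-1) + a(n-2) with a(1)=2, a(2)=3.
Iterating the recurrence: a(1)=2, a(2)=3, a(3)=5, a(4)=8, a(5)=13, a(6)=21, a(7)=34, a(8)=55, a(9)=89, a(10)=144, a(11)=233, a(12)=377, a(13)=610, a(14)=987, a(15)=1597, a(16)=2584, a(17)=4181, a(18)=6765, a(19)=10946, a(20)=17711, a(21)=28657, a(22)=46368, a(23)=75025, a(24)=121393, a(25)=196418, a(26)=317811, a(27)=514229, a(28)=832040, a(29)=1346269, a(30)=2178309, a(31)=3524578, a(32)=5702887, a(33)=9227465, a(34)=14930352.

Final answer: 14930352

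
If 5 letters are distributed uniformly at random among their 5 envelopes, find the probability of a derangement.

Use the recurrence D(n) = (n-1)(D(n-1) + D(n-2)) with D(0)=1, D(1)=0.
Building up: D(2)=1, D(3)=2, D(4)=9, D(5)=44.
Total arrangements: 5! = 120.
Probability = D(5)/5! = 11/30.

Final answer: D(5)/5! = 44/120 = 0.366667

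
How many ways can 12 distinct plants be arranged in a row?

The number of ways to arrange 12 distinct objects is 12!.

Final answer: 12! = 479001600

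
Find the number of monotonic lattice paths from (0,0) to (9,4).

Each path has 9 right steps and 4 up steps in some order (13 steps total).
Choose which 4 of the 13 steps are up: C(13,4).

Final answer: C(13,4) = 715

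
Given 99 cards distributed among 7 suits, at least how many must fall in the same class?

By pigeonhole with 99 objects and 7 categories: ceiling(99/7).

Final answer: 15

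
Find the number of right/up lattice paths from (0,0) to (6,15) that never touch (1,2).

Total paths to (6,15): C(21,15) = 54264.
Paths through (1,2): C(3,2) x C(18,13) = 25704.
Avoiding (1,2): 54264 - 25704.

Final answer: 28560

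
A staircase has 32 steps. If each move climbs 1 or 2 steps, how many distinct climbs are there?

Condition on the final move: it is a 1-step (f(n-1) ways to get there) or a 2-step (f(n-2) ways), so f(n) = f(n-1) + f(n-2), with f(1)=1, f(2)=2.
Computing successive values: f(1)=1, f(2)=2, f(3)=3, f(4)=5, f(5)=8, f(6)=13, f(7)=21, f(8)=34, f(9)=55, f(10)=89, f(11)=144, f(12)=233, f(13)=377, f(14)=610, f(15)=987, f(16)=1597, f(17)=2584, f(18)=4181, f(19)=6765, f(20)=10946, f(21)=17711, f(22)=28657, f(23)=46368, f(24)=75025, f(25)=121393, f(26)=196418, f(27)=317811, f(28)=514229, f(29)=832040, f(30)=1346269, f(31)=2178309, f(32)=3524578.

Final answer: 3524578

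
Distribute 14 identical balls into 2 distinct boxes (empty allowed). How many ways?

Stars and bars: C(n+k-1, k-1) = C(15,1).

Final answer: C(15,1) = 15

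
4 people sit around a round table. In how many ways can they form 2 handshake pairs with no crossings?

This is counted by the nth Catalan number C_n. Here n = 4/2 = 2.
Using C_0 = 1 and C_(k+1) = C_k x 2(2k+1)/(k+2), build up term by term: C_1=1, C_2=2.

Final answer: C_{2} = 2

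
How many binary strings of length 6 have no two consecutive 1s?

A valid string ends in 0 (append to any length-(n-1) valid string) or in 01 (append to any length-(n-2) valid string), so a(n) = a(n-1) + a(n-2) with a(1)=2, a(2)=3.
Computing successive values: a(1)=2, a(2)=3, a(3)=5, a(4)=8, a(5)=13, a(6)=21.

Final answer: 21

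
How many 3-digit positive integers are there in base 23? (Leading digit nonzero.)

These are the integers in [23^2, 23^3), so the count is 23^3 - 23^2 = 22 x 23^2.

Final answer: 11638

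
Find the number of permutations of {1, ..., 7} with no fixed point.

Use the recurrence D(n) = (n-1)(D(n-1) + D(n-2)) with D(0)=1, D(1)=0.
Building up: D(2)=1, D(3)=2, D(4)=9, D(5)=44, D(6)=265.
D(7) = 6 x (D(6) + D(5)) = 6 x (265 + 44).

Final answer: D(7) = 1854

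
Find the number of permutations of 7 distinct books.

The number of ways to arrange 7 distinct objects is 7!.

Final answer: 7! = 5040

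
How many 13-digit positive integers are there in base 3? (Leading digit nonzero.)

These are the integers in [3^12, 3^13), so the count is 3^13 - 3^12 = 2 x 3^12.

Final answer: 1062882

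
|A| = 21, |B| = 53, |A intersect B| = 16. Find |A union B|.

|A union B| = |A| + |B| - |A intersect B| = 21 + 53 - 16.

Final answer: 58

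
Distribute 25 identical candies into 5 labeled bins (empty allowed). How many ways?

Stars and bars: C(n+k-1, k-1) = C(29,4).

Final answer: C(29,4) = 23751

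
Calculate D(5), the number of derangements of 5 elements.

D(n) = (n-1)(D(n-1) + D(n-2)), D(0)=1, D(1)=0.
D(2) = 1 x (0 + 1) = 1
D(3) = 2 x (1 + 0) = 2
D(4) = 3 x (2 + 1) = 9
D(5) = 4 x (D(4) + D(3)) = 4 x (9 + 2)

Final answer: D(5) = 44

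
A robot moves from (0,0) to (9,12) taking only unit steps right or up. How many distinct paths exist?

Each path has 9 right steps and 12 up steps in some order (21 steps total).
Choose which 12 of the 21 steps are up: C(21,12).

Final answer: C(21,12) = 293930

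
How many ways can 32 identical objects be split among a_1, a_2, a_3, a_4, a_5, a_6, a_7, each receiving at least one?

Substitute a'_i = a_i - 1 (so a'_i >= 0). Then sum a'_i = 32 - 7 = 25.
Stars and bars: C(25+7-1, 7-1) = C(31,6).

Final answer: C(31,6) = 736281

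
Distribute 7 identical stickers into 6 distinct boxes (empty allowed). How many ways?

Stars and bars: C(n+k-1, k-1) = C(12,5).

Final answer: C(12,5) = 792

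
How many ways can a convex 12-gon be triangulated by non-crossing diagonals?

This is counted by the nth Catalan number C_n. Here n = 12 - 2 = 10.
Using C_0 = 1 and C_(k+1) = C_k x 2(2k+1)/(k+2), build up term by term: C_1=1, C_2=2, C_3=5, C_4=14, C_5=42, C_6=132, C_7=429, C_8=1430, C_9=4862, C_10=16796.

Final answer: C_{10} = 16796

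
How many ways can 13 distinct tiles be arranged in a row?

The number of ways to arrange 13 distinct objects is 13!.

Final answer: 13! = 6227020800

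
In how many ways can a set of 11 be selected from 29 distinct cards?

C(29,11) = 29!/(11! x 18!).

Final answer: \binom{29}{11} = 34597290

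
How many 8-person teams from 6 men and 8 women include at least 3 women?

Sum over valid woman counts:
C(8,3)C(6,5) = 336
C(8,4)C(6,4) = 1050
C(8,5)C(6,3) = 1120
C(8,6)C(6,2) = 420
C(8,7)C(6,1) = 48
C(8,8)C(6,0) = 1
Total: 336 + 1050 + 1120 + 420 + 48 + 1.

Final answer: 2975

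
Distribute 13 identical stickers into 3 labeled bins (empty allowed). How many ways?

Stars and bars: C(n+k-1, k-1) = C(15,2).

Final answer: C(15,2) = 105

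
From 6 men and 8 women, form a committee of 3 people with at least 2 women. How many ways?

Sum over valid woman counts:
C(8,2)C(6,1) = 168
C(8,3)C(6,0) = 56
Total: 168 + 56.

Final answer: 224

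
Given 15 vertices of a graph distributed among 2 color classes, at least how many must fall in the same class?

By pigeonhole with 15 objects and 2 categories: ceiling(15/2).

Final answer: 8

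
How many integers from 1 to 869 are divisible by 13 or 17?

Multiples of 13: 66. Multiples of 17: 51. Of both (lcm=221): 3.
By inclusion-exclusion: 66 + 51 - 3.

Final answer: 114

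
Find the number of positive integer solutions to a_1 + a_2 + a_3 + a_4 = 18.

Substitute a'_i = a_i - 1 (so a'_i >= 0). Then sum a'_i = 18 - 4 = 14.
Stars and bars: C(14+4-1, 4-1) = C(17,3).

Final answer: C(17,3) = 680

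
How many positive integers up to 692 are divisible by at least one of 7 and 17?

Multiples of 7: 98. Multiples of 17: 40. Of both (lcm=119): 5.
By inclusion-exclusion: 98 + 40 - 5.

Final answer: 133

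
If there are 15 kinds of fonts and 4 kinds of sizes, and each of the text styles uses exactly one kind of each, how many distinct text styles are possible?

By the multiplication principle: 15 x 4.

Final answer: 60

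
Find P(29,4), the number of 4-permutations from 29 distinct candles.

P(29,4) = 29!/(29-4)! = 29!/25!.

Final answer: P(29,4) = 570024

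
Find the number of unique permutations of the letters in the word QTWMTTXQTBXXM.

Letters (B:1, M:2, Q:2, T:4, W:1, X:3). Total letters: 13.
Permutations = 13!/(4! x 3! x 2! x 2!).

Final answer: 10810800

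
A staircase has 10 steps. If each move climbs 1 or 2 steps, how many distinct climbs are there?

Let f(n) count the ways. The last step is size 1 or 2, so f(n) = f(n-1) + f(n-2) with f(1)=1, f(2)=2.
Building up term by term: f(1)=1, f(2)=2, f(3)=3, f(4)=5, f(5)=8, f(6)=13, f(7)=21, f(8)=34, f(9)=55, f(10)=89.

Final answer: 89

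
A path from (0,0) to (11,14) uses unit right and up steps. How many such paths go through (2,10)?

Paths (0,0)->(2,10): C(12,10) = 66.
Paths (2,10)->(11,14): C(13,4) = 715.
By multiplication principle: 66 x 715.

Final answer: 47190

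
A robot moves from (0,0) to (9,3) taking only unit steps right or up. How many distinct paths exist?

Each path has 9 right steps and 3 up steps in some order (12 steps total).
Choose which 3 of the 12 steps are up: C(12,3).

Final answer: C(12,3) = 220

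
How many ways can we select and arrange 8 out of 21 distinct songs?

P(21,8) = 21!/(21-8)! = 21!/13!.

Final answer: P(21,8) = 8204716800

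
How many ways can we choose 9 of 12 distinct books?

C(12,9) = 12!/(9! x 3!).

Final answer: \binom{12}{9} = 220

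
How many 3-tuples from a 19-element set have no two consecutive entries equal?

Let g(n) count such strings. g(1) = 19, and each valid string of length n-1 extends in 18 ways (any symbol but the last), so g(n) = 18 g(n-1).
Total: g(3) = 19 x 18^2.

Final answer: 19 x 18^{2} = 6156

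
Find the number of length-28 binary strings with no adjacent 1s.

Classify by the final bit: ...0 gives a(n-1) strings, ...01 gives a(n-2) strings. Thus a(n) = a(n-1) + a(n-2) with a(1)=2, a(2)=3.
Building up term by term: a(1)=2, a(2)=3, a(3)=5, a(4)=8, a(5)=13, a(6)=21, a(7)=34, a(8)=55, a(9)=89, a(10)=144, a(11)=233, a(12)=377, a(13)=610, a(14)=987, a(15)=1597, a(16)=2584, a(17)=4181, a(18)=6765, a(19)=10946, a(20)=17711, a(21)=28657, a(22)=46368, a(23)=75025, a(24)=121393, a(25)=196418, a(26)=317811, a(27)=514229, a(28)=832040.

Final answer: 832040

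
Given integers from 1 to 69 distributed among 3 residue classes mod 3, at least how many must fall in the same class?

By pigeonhole with 69 objects and 3 categories: ceiling(69/3).

Final answer: 23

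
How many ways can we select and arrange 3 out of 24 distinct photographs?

P(24,3) = 24!/(24-3)! = 24!/21!.

Final answer: P(24,3) = 12144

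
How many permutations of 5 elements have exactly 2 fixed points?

Choose which 2 elements are fixed: C(5,2) = 10.
Derange the remaining 3 using D(j) = (j-1)(D(j-1) + D(j-2)), D(0)=1, D(1)=0: D(2)=1, D(3)=2.
Total: 10 x 2.

Final answer: C(5,2) D(3) = 20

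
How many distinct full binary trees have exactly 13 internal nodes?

The structures are counted by the Catalan number C_n. Here n = 13.
C_n = (2n)!/(n!(n+1)!), so C_{13} = 26!/(13! x 14!) = C(26,13)/14 = 10400600/14.

Final answer: C_{13} = 742900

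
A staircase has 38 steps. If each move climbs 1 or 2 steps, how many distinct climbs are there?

Condition on the final move: it is a 1-step (f(n-1) ways to get there) or a 2-step (f(n-2) ways), so f(n) = f(n-1) + f(n-2), with f(1)=1, f(2)=2.
Iterating the recurrence: f(1)=1, f(2)=2, f(3)=3, f(4)=5, f(5)=8, f(6)=13, f(7)=21, f(8)=34, f(9)=55, f(10)=89, f(11)=144, f(12)=233, f(13)=377, f(14)=610, f(15)=987, f(16)=1597, f(17)=2584, f(18)=4181, f(19)=6765, f(20)=10946, f(21)=17711, f(22)=28657, f(23)=46368, f(24)=75025, f(25)=121393, f(26)=196418, f(27)=317811, f(28)=514229, f(29)=832040, f(30)=1346269, f(31)=2178309, f(32)=3524578, f(33)=5702887, f(34)=9227465, f(35)=14930352, f(36)=24157817, f(37)=39088169, f(38)=63245986.

Final answer: 63245986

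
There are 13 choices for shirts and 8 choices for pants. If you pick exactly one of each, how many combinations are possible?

By the multiplication principle: 13 x 8.

Final answer: 104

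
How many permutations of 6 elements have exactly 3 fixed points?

Choose which 3 elements are fixed: C(6,3) = 20.
Derange the remaining 3 using D(j) = (j-1)(D(j-1) + D(j-2)), D(0)=1, D(1)=0: D(2)=1, D(3)=2.
Total: 20 x 2.

Final answer: C(6,3) D(3) = 40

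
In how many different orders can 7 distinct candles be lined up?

The number of ways to arrange 7 distinct objects is 7!.

Final answer: 7! = 5040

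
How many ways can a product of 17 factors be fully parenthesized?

This is a standard Catalan-number count: the answer is C_n. Here n = 17 - 1 = 16.
Using C_0 = 1 and C_(k+1) = C_k x 2(2k+1)/(k+2), build up term by term: C_1=1, C_2=2, C_3=5, C_4=14, C_5=42, C_6=132, C_7=429, C_8=1430, C_9=4862, C_10=16796, C_11=58786, C_12=208012, C_13=742900, C_14=2674440, C_15=9694845, C_16=35357670.

Final answer: C_{16} = 35357670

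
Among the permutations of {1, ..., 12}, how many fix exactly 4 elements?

Choose which 4 elements are fixed: C(12,4) = 495.
Derange the remaining 8 using D(j) = (j-1)(D(j-1) + D(j-2)), D(0)=1, D(1)=0: D(2)=1, D(3)=2, D(4)=9, D(5)=44, D(6)=265, D(7)=1854, D(8)=14833.
Total: 495 x 14833.

Final answer: C(12,4) D(8) = 7342335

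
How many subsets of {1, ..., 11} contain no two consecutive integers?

Condition on whether n belongs to the subset: if not, any valid subset of {1, ..., n-1} works (a(n-1)); if so, n-1 is excluded and the rest is a valid subset of {1, ..., n-2} (a(n-2)). Hence a(n) = a(n-1) + a(n-2), a(1)=2, a(2)=3.
Iterating the recurrence: a(1)=2, a(2)=3, a(3)=5, a(4)=8, a(5)=13, a(6)=21, a(7)=34, a(8)=55, a(9)=89, a(10)=144, a(11)=233.

Final answer: 233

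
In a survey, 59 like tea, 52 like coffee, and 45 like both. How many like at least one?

|A union B| = |A| + |B| - |A intersect B| = 59 + 52 - 45.

Final answer: 66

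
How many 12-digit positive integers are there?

The leading digit cannot be 0 (9 options); the other 11 digits can be anything (10 options each).
Total: 9 x 10^11.

Final answer: 900000000000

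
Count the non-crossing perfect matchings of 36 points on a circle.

This is counted by the nth Catalan number C_n. Here n = 36/2 = 18.
Using C_0 = 1 and C_(k+1) = C_k x 2(2k+1)/(k+2), build up term by term: C_1=1, C_2=2, C_3=5, C_4=14, C_5=42, C_6=132, C_7=429, C_8=1430, C_9=4862, C_10=16796, C_11=58786, C_12=208012, C_13=742900, C_14=2674440, C_15=9694845, C_16=35357670, C_17=129644790, C_18=477638700.

Final answer: C_{18} = 477638700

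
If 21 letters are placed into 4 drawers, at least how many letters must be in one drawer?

By the pigeonhole principle: ceiling(21/4).

Final answer: 6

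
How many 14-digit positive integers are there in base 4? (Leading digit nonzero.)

These are the integers in [4^13, 4^14), so the count is 4^14 - 4^13 = 3 x 4^13.

Final answer: 201326592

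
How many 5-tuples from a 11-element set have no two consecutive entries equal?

Let g(n) count such strings. g(1) = 11, and each valid string of length n-1 extends in 10 ways (any symbol but the last), so g(n) = 10 g(n-1).
Total: g(5) = 11 x 10^4.

Final answer: 11 x 10^{4} = 110000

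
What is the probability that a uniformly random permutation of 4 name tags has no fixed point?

D(n) = (n-1)(D(n-1) + D(n-2)), D(0)=1, D(1)=0.
Building up: D(2)=1, D(3)=2, D(4)=9.
Total arrangements: 4! = 24.
Probability = D(4)/4! = 3/8.

Final answer: D(4)/4! = 9/24 = 0.375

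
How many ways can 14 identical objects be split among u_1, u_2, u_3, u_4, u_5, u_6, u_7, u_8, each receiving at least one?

Substitute u'_i = u_i - 1 (so u'_i >= 0). Then sum u'_i = 14 - 8 = 6.
Stars and bars: C(6+8-1, 8-1) = C(13,7).

Final answer: C(13,7) = 1716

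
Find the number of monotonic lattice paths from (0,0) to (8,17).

Each path has 8 right steps and 17 up steps in some order (25 steps total).
Choose which 17 of the 25 steps are up: C(25,17).

Final answer: C(25,17) = 1081575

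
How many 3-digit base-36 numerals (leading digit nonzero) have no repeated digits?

First digit: 35 (nonzero). Second: 35 (not first). Third: 34, etc.
Total: 35 x 35 x 34.

Final answer: 41650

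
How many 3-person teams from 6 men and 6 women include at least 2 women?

Sum over valid woman counts:
C(6,2)C(6,1) = 90
C(6,3)C(6,0) = 20
Total: 90 + 20.

Final answer: 110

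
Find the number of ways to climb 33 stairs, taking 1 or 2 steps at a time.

Condition on the final move: it is a 1-step (f(n-1) ways to get there) or a 2-step (f(n-2) ways), so f(n) = f(n-1) + f(n-2), with f(1)=1, f(2)=2.
Computing successive values: f(1)=1, f(2)=2, f(3)=3, f(4)=5, f(5)=8, f(6)=13, f(7)=21, f(8)=34, f(9)=55, f(10)=89, f(11)=144, f(12)=233, f(13)=377, f(14)=610, f(15)=987, f(16)=1597, f(17)=2584, f(18)=4181, f(19)=6765, f(20)=10946, f(21)=17711, f(22)=28657, f(23)=46368, f(24)=75025, f(25)=121393, f(26)=196418, f(27)=317811, f(28)=514229, f(29)=832040, f(30)=1346269, f(31)=2178309, f(32)=3524578, f(33)=5702887.

Final answer: 5702887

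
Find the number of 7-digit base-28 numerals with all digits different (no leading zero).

The leading digit has 27 choices (anything but zero); the next has 27 (anything but the first), then 26, and so on, one fewer each time.
Total: 27 x 27 x 26 x 25 x 24 x 23 x 22.

Final answer: 5754434400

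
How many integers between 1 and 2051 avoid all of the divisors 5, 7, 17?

|div by 5|=410, |div by 7|=293, |div by 17|=120.
|div by 5&7|=58, |div by 5&17|=24, |div by 7&17|=17, |div by all|=3.
By inclusion-exclusion, divisible by at least one: 410+293+120-58-24-17+3 = 727.
Not divisible by any: 2051 - 727.

Final answer: 1324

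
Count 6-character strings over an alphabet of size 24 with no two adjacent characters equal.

First character: 24 choices. Each subsequent: 23 choices (must differ from the previous one).
Total: 24 x 23^5.

Final answer: 24 x 23^{5} = 154472232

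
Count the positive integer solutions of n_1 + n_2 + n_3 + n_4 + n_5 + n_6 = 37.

Substitute n'_i = n_i - 1 (so n'_i >= 0). Then sum n'_i = 37 - 6 = 31.
Stars and bars: C(31+6-1, 6-1) = C(36,5).

Final answer: C(36,5) = 376992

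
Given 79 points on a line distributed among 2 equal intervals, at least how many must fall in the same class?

By pigeonhole with 79 objects and 2 categories: ceiling(79/2).

Final answer: 40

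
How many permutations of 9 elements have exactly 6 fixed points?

Choose which 6 elements are fixed: C(9,6) = 84.
Derange the remaining 3 using D(j) = (j-1)(D(j-1) + D(j-2)), D(0)=1, D(1)=0: D(2)=1, D(3)=2.
Total: 84 x 2.

Final answer: C(9,6) D(3) = 168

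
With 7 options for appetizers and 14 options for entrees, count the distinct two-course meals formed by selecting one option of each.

By the multiplication principle: 7 x 14.

Final answer: 98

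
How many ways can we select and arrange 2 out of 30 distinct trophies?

P(30,2) = 30!/(30-2)! = 30!/28!.

Final answer: P(30,2) = 870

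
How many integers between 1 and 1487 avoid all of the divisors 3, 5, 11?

|div by 3|=495, |div by 5|=297, |div by 11|=135.
|div by 3&5|=99, |div by 3&11|=45, |div by 5&11|=27, |div by all|=9.
By inclusion-exclusion, divisible by at least one: 495+297+135-99-45-27+9 = 765.
Not divisible by any: 1487 - 765.

Final answer: 722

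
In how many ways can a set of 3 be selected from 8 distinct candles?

C(8,3) = 8!/(3! x 5!).

Final answer: \binom{8}{3} = 56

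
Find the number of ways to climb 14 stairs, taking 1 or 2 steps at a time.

Let f(n) be the number of climbs. Removing the last move (1 or 2 steps) gives f(n) = f(n-1) + f(n-2); base cases f(1)=1, f(2)=2.
Computing successive values: f(1)=1, f(2)=2, f(3)=3, f(4)=5, f(5)=8, f(6)=13, f(7)=21, f(8)=34, f(9)=55, f(10)=89, f(11)=144, f(12)=233, f(13)=377, f(14)=610.

Final answer: 610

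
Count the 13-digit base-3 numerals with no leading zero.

Leading digit: 2 options (nonzero). Other 12 digit(s): 3 options each.
Total: 2 x 3^12.

Final answer: 1062882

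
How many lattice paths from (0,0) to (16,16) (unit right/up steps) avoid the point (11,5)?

Total paths to (16,16): C(32,16) = 601080390.
Paths through (11,5): C(16,5) x C(16,11) = 19079424.
Avoiding (11,5): 601080390 - 19079424.

Final answer: 582000966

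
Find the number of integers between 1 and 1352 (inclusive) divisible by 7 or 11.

Multiples of 7: 193. Multiples of 11: 122. Of both (lcm=77): 17.
By inclusion-exclusion: 193 + 122 - 17.

Final answer: 298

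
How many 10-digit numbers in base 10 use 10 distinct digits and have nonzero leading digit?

First digit: 9 (nonzero). Second: 9 (not first). Third: 8, etc.
Total: 9 x 9 x 8 x 7 x 6 x 5 x 4 x 3 x 2 x 1.

Final answer: 3265920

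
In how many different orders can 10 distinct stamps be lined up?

The number of ways to arrange 10 distinct objects is 10!.

Final answer: 10! = 3628800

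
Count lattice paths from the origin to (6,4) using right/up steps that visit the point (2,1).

Paths (0,0)->(2,1): C(3,1) = 3.
Paths (2,1)->(6,4): C(7,3) = 35.
By multiplication principle: 3 x 35.

Final answer: 105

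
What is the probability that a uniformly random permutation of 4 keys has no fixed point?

D(n) = (n-1)(D(n-1) + D(n-2)), D(0)=1, D(1)=0.
Building up: D(2)=1, D(3)=2, D(4)=9.
Total arrangements: 4! = 24.
Probability = D(4)/4! = 3/8.

Final answer: D(4)/4! = 9/24 = 0.375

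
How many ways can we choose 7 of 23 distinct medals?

C(23,7) = 23!/(7! x (23-7)!).

Final answer: C(23,7) = 245157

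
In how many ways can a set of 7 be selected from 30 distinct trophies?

C(30,7) = 30!/(7! x 23!).

Final answer: \binom{30}{7} = 2035800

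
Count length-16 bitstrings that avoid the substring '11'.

Let a(n) count valid strings. If the last bit is 0 the prefix is any valid string of length n-1; if it is 1 the string must end in 01 with a valid prefix of length n-2. So a(n) = a(n-1) + a(n-2), a(1)=2, a(2)=3.
Computing successive values: a(1)=2, a(2)=3, a(3)=5, a(4)=8, a(5)=13, a(6)=21, a(7)=34, a(8)=55, a(9)=89, a(10)=144, a(11)=233, a(12)=377, a(13)=610, a(14)=987, a(15)=1597, a(16)=2584.

Final answer: 2584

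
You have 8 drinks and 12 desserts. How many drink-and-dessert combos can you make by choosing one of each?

By the multiplication principle: 8 x 12.

Final answer: 96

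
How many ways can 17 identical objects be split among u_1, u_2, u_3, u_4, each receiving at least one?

Substitute u'_i = u_i - 1 (so u'_i >= 0). Then sum u'_i = 17 - 4 = 13.
Stars and bars: C(13+4-1, 4-1) = C(16,3).

Final answer: C(16,3) = 560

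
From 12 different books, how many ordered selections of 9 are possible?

P(12,9) = 12!/(12-9)! = 12!/3!.

Final answer: P(12,9) = 79833600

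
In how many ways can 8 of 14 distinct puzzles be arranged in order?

P(14,8) = 14!/(14-8)! = 14!/6!.

Final answer: P(14,8) = 121080960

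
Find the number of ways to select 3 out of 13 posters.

C(13,3) = 13!/(3! x 10!).

Final answer: \binom{13}{3} = 286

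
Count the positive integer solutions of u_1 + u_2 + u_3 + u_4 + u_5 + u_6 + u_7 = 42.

Substitute u'_i = u_i - 1 (so u'_i >= 0). Then sum u'_i = 42 - 7 = 35.
Stars and bars: C(35+7-1, 7-1) = C(41,6).

Final answer: C(41,6) = 4496388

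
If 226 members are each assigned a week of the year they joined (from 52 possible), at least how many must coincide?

There are 52 possible values for week of the year they joined. With 226 members and 52 categories, by pigeonhole: ceiling(226/52).

Final answer: 5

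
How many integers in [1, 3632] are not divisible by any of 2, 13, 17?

|div by 2|=1816, |div by 13|=279, |div by 17|=213.
|div by 2&13|=139, |div by 2&17|=106, |div by 13&17|=16, |div by all|=8.
By inclusion-exclusion, divisible by at least one: 1816+279+213-139-106-16+8 = 2055.
Not divisible by any: 3632 - 2055.

Final answer: 1577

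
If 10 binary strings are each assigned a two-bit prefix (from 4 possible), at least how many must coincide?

There are 4 possible values for two-bit prefix. With 10 binary strings and 4 categories, by pigeonhole: ceiling(10/4).

Final answer: 3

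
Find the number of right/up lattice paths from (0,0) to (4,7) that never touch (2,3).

Total paths to (4,7): C(11,7) = 330.
Paths through (2,3): C(5,3) x C(6,4) = 150.
Avoiding (2,3): 330 - 150.

Final answer: 180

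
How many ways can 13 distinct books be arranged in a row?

The number of ways to arrange 13 distinct objects is 13!.

Final answer: 13! = 6227020800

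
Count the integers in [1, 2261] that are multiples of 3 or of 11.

Multiples of 3: 753. Multiples of 11: 205. Of both (lcm=33): 68.
By inclusion-exclusion: 753 + 205 - 68.

Final answer: 890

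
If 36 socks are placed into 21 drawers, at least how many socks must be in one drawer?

By the pigeonhole principle: ceiling(36/21).

Final answer: 2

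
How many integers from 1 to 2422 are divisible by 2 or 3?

Multiples of 2: 1211. Multiples of 3: 807. Of both (lcm=6): 403.
By inclusion-exclusion: 1211 + 807 - 403.

Final answer: 1615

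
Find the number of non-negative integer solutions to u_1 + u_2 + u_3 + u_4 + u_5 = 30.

Stars and bars with 30 stars and 4 bars:
C(30+5-1, 5-1) = C(34,4).

Final answer: C(34,4) = 46376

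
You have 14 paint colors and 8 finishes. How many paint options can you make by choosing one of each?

By the multiplication principle: 14 x 8.

Final answer: 112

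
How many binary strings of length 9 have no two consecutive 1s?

Classify by the final bit: ...0 gives a(n-1) strings, ...01 gives a(n-2) strings. Thus a(n) = a(n-1) + a(n-2) with a(1)=2, a(2)=3.
Computing successive values: a(1)=2, a(2)=3, a(3)=5, a(4)=8, a(5)=13, a(6)=21, a(7)=34, a(8)=55, a(9)=89.

Final answer: 89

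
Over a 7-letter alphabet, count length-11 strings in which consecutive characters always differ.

Let g(n) count such strings. g(1) = 7, and each valid string of length n-1 extends in 6 ways (any symbol but the last), so g(n) = 6 g(n-1).
Total: g(11) = 7 x 6^10.

Final answer: 7 x 6^{10} = 423263232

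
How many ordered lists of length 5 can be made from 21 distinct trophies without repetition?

P(21,5) = 21!/(21-5)! = 21!/16!.

Final answer: P(21,5) = 2441880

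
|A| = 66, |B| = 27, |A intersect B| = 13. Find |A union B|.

|A union B| = |A| + |B| - |A intersect B| = 66 + 27 - 13.

Final answer: 80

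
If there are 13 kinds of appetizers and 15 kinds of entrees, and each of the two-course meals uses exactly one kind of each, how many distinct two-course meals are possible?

By the multiplication principle: 13 x 15.

Final answer: 195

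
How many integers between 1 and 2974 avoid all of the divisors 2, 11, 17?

|div by 2|=1487, |div by 11|=270, |div by 17|=174.
|div by 2&11|=135, |div by 2&17|=87, |div by 11&17|=15, |div by all|=7.
By inclusion-exclusion, divisible by at least one: 1487+270+174-135-87-15+7 = 1701.
Not divisible by any: 2974 - 1701.

Final answer: 1273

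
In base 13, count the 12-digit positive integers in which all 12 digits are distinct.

The leading digit has 12 choices (anything but zero); the next has 12 (anything but the first), then 11, and so on, one fewer each time.
Total: 12 x 12 x 11 x 10 x 9 x 8 x 7 x 6 x 5 x 4 x 3 x 2.

Final answer: 5748019200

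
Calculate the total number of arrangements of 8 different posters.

The number of ways to arrange 8 distinct objects is 8!.

Final answer: 8! = 40320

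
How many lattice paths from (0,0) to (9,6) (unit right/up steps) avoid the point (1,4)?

Total paths to (9,6): C(15,6) = 5005.
Paths through (1,4): C(5,4) x C(10,2) = 225.
Avoiding (1,4): 5005 - 225.

Final answer: 4780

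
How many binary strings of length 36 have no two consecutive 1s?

Let a(n) count valid strings. If the last bit is 0 the prefix is any valid string of length n-1; if it is 1 the string must end in 01 with a valid prefix of length n-2. So a(n) = a(n-1) + a(n-2), a(1)=2, a(2)=3.
Building up term by term: a(1)=2, a(2)=3, a(3)=5, a(4)=8, a(5)=13, a(6)=21, a(7)=34, a(8)=55, a(9)=89, a(10)=144, a(11)=233, a(12)=377, a(13)=610, a(14)=987, a(15)=1597, a(16)=2584, a(17)=4181, a(18)=6765, a(19)=10946, a(20)=17711, a(21)=28657, a(22)=46368, a(23)=75025, a(24)=121393, a(25)=196418, a(26)=317811, a(27)=514229, a(28)=832040, a(29)=1346269, a(30)=2178309, a(31)=3524578, a(32)=5702887, a(33)=9227465, a(34)=14930352, a(35)=24157817, a(36)=39088169.

Final answer: 39088169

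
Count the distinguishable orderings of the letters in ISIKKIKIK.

Letters (I:4, K:4, S:1). Total letters: 9.
Permutations = 9!/(4! x 4!).

Final answer: 630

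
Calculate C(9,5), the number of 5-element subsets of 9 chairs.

C(9,5) = 9!/(5! x 4!).

Final answer: \binom{9}{5} = 126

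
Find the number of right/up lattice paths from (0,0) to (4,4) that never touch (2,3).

Total paths to (4,4): C(8,4) = 70.
Paths through (2,3): C(5,3) x C(3,1) = 30.
Avoiding (2,3): 70 - 30.

Final answer: 40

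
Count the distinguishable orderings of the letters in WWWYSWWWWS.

Letters (S:2, W:7, Y:1). Total letters: 10.
Permutations = 10!/(7! x 2!).

Final answer: 360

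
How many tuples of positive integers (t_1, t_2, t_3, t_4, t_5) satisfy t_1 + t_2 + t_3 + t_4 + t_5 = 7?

Substitute t'_i = t_i - 1 (so t'_i >= 0). Then sum t'_i = 7 - 5 = 2.
Stars and bars: C(2+5-1, 5-1) = C(6,4).

Final answer: C(6,4) = 15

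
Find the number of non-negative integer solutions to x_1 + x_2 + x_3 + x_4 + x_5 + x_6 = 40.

Stars and bars with 40 stars and 5 bars:
C(40+6-1, 6-1) = C(45,5).

Final answer: C(45,5) = 1221759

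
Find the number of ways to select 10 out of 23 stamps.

C(23,10) = 23!/(10! x 13!).

Final answer: \binom{23}{10} = 1144066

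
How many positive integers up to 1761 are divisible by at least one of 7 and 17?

Multiples of 7: 251. Multiples of 17: 103. Of both (lcm=119): 14.
By inclusion-exclusion: 251 + 103 - 14.

Final answer: 340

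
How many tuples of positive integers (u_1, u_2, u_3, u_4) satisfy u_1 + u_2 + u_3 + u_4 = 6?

Substitute u'_i = u_i - 1 (so u'_i >= 0). Then sum u'_i = 6 - 4 = 2.
Stars and bars: C(2+4-1, 4-1) = C(5,3).

Final answer: C(5,3) = 10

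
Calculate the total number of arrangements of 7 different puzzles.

The number of ways to arrange 7 distinct objects is 7!.

Final answer: 7! = 5040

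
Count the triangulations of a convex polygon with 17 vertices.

This is a standard Catalan-number count: the answer is C_n. Here n = 17 - 2 = 15.
Using C_0 = 1 and C_(k+1) = C_k x 2(2k+1)/(k+2), build up term by term: C_1=1, C_2=2, C_3=5, C_4=14, C_5=42, C_6=132, C_7=429, C_8=1430, C_9=4862, C_10=16796, C_11=58786, C_12=208012, C_13=742900, C_14=2674440, C_15=9694845.

Final answer: C_{15} = 9694845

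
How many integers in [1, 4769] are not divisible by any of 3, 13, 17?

|div by 3|=1589, |div by 13|=366, |div by 17|=280.
|div by 3&13|=122, |div by 3&17|=93, |div by 13&17|=21, |div by all|=7.
By inclusion-exclusion, divisible by at least one: 1589+366+280-122-93-21+7 = 2006.
Not divisible by any: 4769 - 2006.

Final answer: 2763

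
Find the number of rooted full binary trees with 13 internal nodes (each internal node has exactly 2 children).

This is counted by the nth Catalan number C_n. Here n = 13.
Using C_0 = 1 and C_(k+1) = C_k x 2(2k+1)/(k+2), build up term by term: C_1=1, C_2=2, C_3=5, C_4=14, C_5=42, C_6=132, C_7=429, C_8=1430, C_9=4862, C_10=16796, C_11=58786, C_12=208012, C_13=742900.

Final answer: C_{13} = 742900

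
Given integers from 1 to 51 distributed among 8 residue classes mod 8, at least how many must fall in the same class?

By pigeonhole with 51 objects and 8 categories: ceiling(51/8).

Final answer: 7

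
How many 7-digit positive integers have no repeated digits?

First digit: 9 (not 0). Second: 9 (not first). Third: 8, etc.
Total: 9 x 9 x 8 x 7 x 6 x 5 x 4.

Final answer: 544320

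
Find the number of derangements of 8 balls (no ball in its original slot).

Derangements satisfy D(n) = (n-1)(D(n-1) + D(n-2)), starting from D(0)=1, D(1)=0.
D(2) = 1 x (0 + 1) = 1
D(3) = 2 x (1 + 0) = 2
D(4) = 3 x (2 + 1) = 9
D(5) = 4 x (9 + 2) = 44
D(6) = 5 x (44 + 9) = 265
D(7) = 6 x (265 + 44) = 1854
D(8) = 7 x (D(7) + D(6)) = 7 x (1854 + 265)

Final answer: D(8) = 14833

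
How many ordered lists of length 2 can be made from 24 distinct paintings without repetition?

P(24,2) = 24!/(24-2)! = 24!/22!.

Final answer: P(24,2) = 552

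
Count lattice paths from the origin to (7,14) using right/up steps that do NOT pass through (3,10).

Total paths to (7,14): C(21,14) = 116280.
Paths through (3,10): C(13,10) x C(8,4) = 20020.
Avoiding (3,10): 116280 - 20020.

Final answer: 96260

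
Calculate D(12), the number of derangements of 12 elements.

Derangements satisfy D(n) = (n-1)(D(n-1) + D(n-2)), starting from D(0)=1, D(1)=0.
Building up: D(2)=1, D(3)=2, D(4)=9, D(5)=44, D(6)=265, D(7)=1854, D(8)=14833, D(9)=133496, D(10)=1334961, D(11)=14684570.
D(12) = 11 x (D(11) + D(10)) = 11 x (14684570 + 1334961).

Final answer: D(12) = 176214841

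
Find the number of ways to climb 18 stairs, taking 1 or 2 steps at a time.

Let f(n) be the number of climbs. Removing the last move (1 or 2 steps) gives f(n) = f(n-1) + f(n-2); base cases f(1)=1, f(2)=2.
Computing successive values: f(1)=1, f(2)=2, f(3)=3, f(4)=5, f(5)=8, f(6)=13, f(7)=21, f(8)=34, f(9)=55, f(10)=89, f(11)=144, f(12)=233, f(13)=377, f(14)=610, f(15)=987, f(16)=1597, f(17)=2584, f(18)=4181.

Final answer: 4181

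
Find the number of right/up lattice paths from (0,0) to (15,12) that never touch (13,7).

Total paths to (15,12): C(27,12) = 17383860.
Paths through (13,7): C(20,7) x C(7,5) = 1627920.
Avoiding (13,7): 17383860 - 1627920.

Final answer: 15755940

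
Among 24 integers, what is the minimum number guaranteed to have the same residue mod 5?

There are 5 possible values for residue mod 5. With 24 integers and 5 categories, by pigeonhole: ceiling(24/5).

Final answer: 5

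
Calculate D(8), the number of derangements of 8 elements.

D(n) = (n-1)(D(n-1) + D(n-2)), D(0)=1, D(1)=0.
Building up: D(2)=1, D(3)=2, D(4)=9, D(5)=44, D(6)=265, D(7)=1854.
D(8) = 7 x (D(7) + D(6)) = 7 x (1854 + 265).

Final answer: D(8) = 14833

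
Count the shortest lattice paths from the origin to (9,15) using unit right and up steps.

Each path has 9 right steps and 15 up steps in some order (24 steps total).
Choose which 15 of the 24 steps are up: C(24,15).

Final answer: C(24,15) = 1307504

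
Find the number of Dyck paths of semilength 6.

Total monotonic paths to (6,6): C(12,6) = 924.
Reflecting each bad path at its first crossing gives a bijection with paths to (5,7): C(12,7) = 792.
Valid Dyck paths: 924 - 792.
(These counts are the Catalan numbers.)

Final answer: C_{6} = 132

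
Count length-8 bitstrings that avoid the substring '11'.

Classify by the final bit: ...0 gives a(n-1) strings, ...01 gives a(n-2) strings. Thus a(n) = a(n-1) + a(n-2) with a(1)=2, a(2)=3.
Iterating the recurrence: a(1)=2, a(2)=3, a(3)=5, a(4)=8, a(5)=13, a(6)=21, a(7)=34, a(8)=55.

Final answer: 55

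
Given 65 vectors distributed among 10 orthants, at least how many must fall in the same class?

By pigeonhole with 65 objects and 10 categories: ceiling(65/10).

Final answer: 7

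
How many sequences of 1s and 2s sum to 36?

Let f(n) count the ways. The last step is size 1 or 2, so f(n) = f(n-1) + f(n-2) with f(1)=1, f(2)=2.
Building up term by term: f(1)=1, f(2)=2, f(3)=3, f(4)=5, f(5)=8, f(6)=13, f(7)=21, f(8)=34, f(9)=55, f(10)=89, f(11)=144, f(12)=233, f(13)=377, f(14)=610, f(15)=987, f(16)=1597, f(17)=2584, f(18)=4181, f(19)=6765, f(20)=10946, f(21)=17711, f(22)=28657, f(23)=46368, f(24)=75025, f(25)=121393, f(26)=196418, f(27)=317811, f(28)=514229, f(29)=832040, f(30)=1346269, f(31)=2178309, f(32)=3524578, f(33)=5702887, f(34)=9227465, f(35)=14930352, f(36)=24157817.

Final answer: 24157817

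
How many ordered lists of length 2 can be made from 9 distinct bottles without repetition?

P(9,2) = 9!/(9-2)! = 9!/7!.

Final answer: P(9,2) = 72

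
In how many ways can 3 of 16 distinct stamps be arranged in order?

P(16,3) = 16!/(16-3)! = 16!/13!.

Final answer: P(16,3) = 3360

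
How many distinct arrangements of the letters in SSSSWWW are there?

Letters (S:4, W:3). Total letters: 7.
Permutations = 7!/(4! x 3!).

Final answer: 35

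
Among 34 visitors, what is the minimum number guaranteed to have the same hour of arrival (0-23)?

There are 24 possible values for hour of arrival (0-23). With 34 visitors and 24 categories, by pigeonhole: ceiling(34/24).

Final answer: 2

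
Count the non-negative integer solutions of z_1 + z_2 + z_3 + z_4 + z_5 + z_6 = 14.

Stars and bars with 14 stars and 5 bars:
C(14+6-1, 6-1) = C(19,5).

Final answer: C(19,5) = 11628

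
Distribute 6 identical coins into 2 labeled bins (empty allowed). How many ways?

Stars and bars: C(n+k-1, k-1) = C(7,1).

Final answer: C(7,1) = 7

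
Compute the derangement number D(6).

Derangements satisfy D(n) = (n-1)(D(n-1) + D(n-2)), starting from D(0)=1, D(1)=0.
Building up: D(2)=1, D(3)=2, D(4)=9, D(5)=44.
D(6) = 5 x (D(5) + D(4)) = 5 x (44 + 9).

Final answer: D(6) = 265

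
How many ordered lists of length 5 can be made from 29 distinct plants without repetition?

P(29,5) = 29!/(29-5)! = 29!/24!.

Final answer: P(29,5) = 14250600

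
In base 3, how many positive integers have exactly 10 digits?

Leading digit: 2 options (nonzero). Other 9 digit(s): 3 options each.
Total: 2 x 3^9.

Final answer: 39366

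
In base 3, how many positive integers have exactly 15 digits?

In base 3, the leading digit has 2 choices (1..2); each of the remaining 14 digits has 3 choices.
Total: 2 x 3^14.

Final answer: 9565938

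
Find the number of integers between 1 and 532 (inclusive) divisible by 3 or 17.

Multiples of 3: 177. Multiples of 17: 31. Of both (lcm=51): 10.
By inclusion-exclusion: 177 + 31 - 10.

Final answer: 198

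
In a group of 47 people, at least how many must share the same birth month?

There are 12 possible values for birth month. With 47 people and 12 categories, by pigeonhole: ceiling(47/12).

Final answer: 4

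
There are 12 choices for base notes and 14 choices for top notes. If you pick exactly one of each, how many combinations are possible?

By the multiplication principle: 12 x 14.

Final answer: 168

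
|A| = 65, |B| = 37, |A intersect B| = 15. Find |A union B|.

|A union B| = |A| + |B| - |A intersect B| = 65 + 37 - 15.

Final answer: 87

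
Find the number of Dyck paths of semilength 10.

Total monotonic paths to (10,10): C(20,10) = 184756.
Reflecting each bad path at its first crossing gives a bijection with paths to (9,11): C(20,11) = 167960.
Valid Dyck paths: 184756 - 167960.
(These counts are the Catalan numbers.)

Final answer: C_{10} = 16796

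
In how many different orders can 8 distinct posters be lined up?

The number of ways to arrange 8 distinct objects is 8!.

Final answer: 8! = 40320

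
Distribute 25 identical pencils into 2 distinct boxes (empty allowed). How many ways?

Stars and bars: C(n+k-1, k-1) = C(26,1).

Final answer: C(26,1) = 26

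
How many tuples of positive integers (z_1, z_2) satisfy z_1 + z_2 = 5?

Substitute z'_i = z_i - 1 (so z'_i >= 0). Then sum z'_i = 5 - 2 = 3.
Stars and bars: C(3+2-1, 2-1) = C(4,1).

Final answer: C(4,1) = 4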